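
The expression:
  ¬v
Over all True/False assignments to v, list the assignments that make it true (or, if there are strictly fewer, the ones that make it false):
is true only for:
  v=False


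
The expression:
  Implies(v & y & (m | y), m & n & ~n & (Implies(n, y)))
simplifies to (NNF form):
~v | ~y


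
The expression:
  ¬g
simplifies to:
¬g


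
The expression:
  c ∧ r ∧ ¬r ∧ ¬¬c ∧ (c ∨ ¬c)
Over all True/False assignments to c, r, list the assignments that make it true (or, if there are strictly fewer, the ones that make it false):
is never true.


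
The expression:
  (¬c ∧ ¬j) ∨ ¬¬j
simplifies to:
j ∨ ¬c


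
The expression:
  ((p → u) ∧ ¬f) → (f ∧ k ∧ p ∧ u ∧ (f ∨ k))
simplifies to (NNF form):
f ∨ (p ∧ ¬u)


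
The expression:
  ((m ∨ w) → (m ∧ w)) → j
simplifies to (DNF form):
j ∨ (m ∧ ¬w) ∨ (w ∧ ¬m)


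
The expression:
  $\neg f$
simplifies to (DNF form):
$\neg f$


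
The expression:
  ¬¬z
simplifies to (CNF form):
z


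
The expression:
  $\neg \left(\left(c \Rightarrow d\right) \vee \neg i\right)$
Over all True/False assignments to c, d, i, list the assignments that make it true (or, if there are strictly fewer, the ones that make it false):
is true only for:
  c=True, d=False, i=True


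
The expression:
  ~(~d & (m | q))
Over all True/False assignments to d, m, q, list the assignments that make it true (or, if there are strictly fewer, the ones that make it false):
is false only for:
  d=False, m=False, q=True;
  d=False, m=True, q=False;
  d=False, m=True, q=True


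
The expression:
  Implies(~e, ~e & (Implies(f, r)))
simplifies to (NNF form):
e | r | ~f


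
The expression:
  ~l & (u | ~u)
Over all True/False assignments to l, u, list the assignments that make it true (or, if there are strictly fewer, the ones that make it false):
is true only for:
  l=False, u=False;
  l=False, u=True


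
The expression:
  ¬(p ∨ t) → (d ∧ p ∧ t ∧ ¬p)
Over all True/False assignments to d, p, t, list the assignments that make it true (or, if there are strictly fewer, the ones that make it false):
is false only for:
  d=False, p=False, t=False;
  d=True, p=False, t=False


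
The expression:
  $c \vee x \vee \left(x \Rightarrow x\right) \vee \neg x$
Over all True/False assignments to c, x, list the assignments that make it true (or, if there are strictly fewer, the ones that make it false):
is always true.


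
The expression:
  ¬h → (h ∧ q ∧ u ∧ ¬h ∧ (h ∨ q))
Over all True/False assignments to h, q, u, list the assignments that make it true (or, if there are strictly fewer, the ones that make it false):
is true only for:
  h=True, q=False, u=False;
  h=True, q=False, u=True;
  h=True, q=True, u=False;
  h=True, q=True, u=True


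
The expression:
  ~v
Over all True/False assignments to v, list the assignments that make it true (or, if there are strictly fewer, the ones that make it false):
is true only for:
  v=False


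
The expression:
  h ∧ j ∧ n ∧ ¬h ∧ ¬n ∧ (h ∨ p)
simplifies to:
False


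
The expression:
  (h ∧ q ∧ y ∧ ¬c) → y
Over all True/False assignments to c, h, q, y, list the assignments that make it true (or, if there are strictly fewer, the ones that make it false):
is always true.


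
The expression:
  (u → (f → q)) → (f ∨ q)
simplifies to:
f ∨ q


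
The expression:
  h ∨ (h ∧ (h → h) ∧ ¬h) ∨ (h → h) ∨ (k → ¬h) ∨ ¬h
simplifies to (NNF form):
True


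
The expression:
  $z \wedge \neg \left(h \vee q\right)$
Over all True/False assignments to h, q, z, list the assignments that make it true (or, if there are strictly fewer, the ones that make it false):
is true only for:
  h=False, q=False, z=True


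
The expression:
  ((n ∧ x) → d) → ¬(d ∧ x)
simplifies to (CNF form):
¬d ∨ ¬x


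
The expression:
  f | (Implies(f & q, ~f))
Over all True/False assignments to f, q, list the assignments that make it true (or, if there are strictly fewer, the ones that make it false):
is always true.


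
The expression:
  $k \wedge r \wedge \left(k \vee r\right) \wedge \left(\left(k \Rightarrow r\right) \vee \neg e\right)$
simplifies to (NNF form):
$k \wedge r$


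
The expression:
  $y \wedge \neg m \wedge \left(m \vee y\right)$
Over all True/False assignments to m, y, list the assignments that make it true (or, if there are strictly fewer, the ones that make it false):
is true only for:
  m=False, y=True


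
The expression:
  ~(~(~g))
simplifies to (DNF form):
~g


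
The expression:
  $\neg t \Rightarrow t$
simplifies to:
$t$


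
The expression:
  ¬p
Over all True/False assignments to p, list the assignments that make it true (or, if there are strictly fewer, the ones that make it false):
is true only for:
  p=False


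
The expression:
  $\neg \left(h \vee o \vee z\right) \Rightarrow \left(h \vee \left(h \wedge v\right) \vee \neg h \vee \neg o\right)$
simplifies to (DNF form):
$\text{True}$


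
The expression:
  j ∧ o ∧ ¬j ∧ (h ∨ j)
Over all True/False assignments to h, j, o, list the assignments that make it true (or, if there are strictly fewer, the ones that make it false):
is never true.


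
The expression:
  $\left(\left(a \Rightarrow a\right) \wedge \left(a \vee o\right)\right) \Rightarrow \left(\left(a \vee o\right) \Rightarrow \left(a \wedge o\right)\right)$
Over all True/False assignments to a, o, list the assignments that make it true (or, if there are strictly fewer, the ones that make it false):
is true only for:
  a=False, o=False;
  a=True, o=True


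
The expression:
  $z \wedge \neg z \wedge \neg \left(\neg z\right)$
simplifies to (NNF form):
$\text{False}$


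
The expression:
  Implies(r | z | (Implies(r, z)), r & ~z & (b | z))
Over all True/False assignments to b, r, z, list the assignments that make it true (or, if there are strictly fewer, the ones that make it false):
is true only for:
  b=True, r=True, z=False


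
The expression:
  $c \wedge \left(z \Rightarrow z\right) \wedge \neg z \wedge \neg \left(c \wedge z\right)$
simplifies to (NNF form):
$c \wedge \neg z$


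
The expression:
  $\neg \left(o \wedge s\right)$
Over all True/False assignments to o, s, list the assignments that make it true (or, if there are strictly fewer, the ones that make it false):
is false only for:
  o=True, s=True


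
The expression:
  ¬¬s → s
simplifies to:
True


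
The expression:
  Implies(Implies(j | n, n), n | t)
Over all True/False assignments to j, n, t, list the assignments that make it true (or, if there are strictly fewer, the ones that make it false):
is false only for:
  j=False, n=False, t=False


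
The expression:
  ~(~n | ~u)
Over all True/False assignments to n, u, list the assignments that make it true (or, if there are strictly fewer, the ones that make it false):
is true only for:
  n=True, u=True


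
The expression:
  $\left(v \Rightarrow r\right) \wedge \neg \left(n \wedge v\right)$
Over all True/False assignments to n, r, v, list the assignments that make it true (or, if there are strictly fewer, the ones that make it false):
is false only for:
  n=False, r=False, v=True;
  n=True, r=False, v=True;
  n=True, r=True, v=True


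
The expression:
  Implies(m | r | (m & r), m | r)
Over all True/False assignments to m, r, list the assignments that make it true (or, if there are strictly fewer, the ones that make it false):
is always true.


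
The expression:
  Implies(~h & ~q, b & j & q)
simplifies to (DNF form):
h | q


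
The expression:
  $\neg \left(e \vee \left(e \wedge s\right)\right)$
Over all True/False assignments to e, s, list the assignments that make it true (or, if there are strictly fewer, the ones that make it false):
is true only for:
  e=False, s=False;
  e=False, s=True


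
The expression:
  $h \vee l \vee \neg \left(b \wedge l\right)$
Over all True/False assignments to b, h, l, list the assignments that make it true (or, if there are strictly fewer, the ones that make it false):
is always true.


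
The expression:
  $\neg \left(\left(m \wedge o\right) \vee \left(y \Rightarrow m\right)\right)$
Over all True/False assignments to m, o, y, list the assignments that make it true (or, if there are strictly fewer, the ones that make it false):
is true only for:
  m=False, o=False, y=True;
  m=False, o=True, y=True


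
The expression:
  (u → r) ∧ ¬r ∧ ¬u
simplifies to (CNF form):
¬r ∧ ¬u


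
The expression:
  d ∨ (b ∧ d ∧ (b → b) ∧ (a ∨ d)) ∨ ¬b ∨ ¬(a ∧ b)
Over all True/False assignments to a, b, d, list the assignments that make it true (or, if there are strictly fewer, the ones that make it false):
is false only for:
  a=True, b=True, d=False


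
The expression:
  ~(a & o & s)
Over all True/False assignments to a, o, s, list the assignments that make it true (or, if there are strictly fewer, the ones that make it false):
is false only for:
  a=True, o=True, s=True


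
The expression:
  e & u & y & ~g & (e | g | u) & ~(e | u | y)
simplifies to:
False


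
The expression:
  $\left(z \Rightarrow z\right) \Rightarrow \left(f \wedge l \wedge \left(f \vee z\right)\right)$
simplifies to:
$f \wedge l$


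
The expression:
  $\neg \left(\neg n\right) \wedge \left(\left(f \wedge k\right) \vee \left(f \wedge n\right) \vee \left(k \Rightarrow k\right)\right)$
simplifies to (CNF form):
$n$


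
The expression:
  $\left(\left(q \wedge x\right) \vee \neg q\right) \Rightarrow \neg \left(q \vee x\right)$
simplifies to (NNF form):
$\neg x$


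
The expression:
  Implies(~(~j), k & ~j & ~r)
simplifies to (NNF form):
~j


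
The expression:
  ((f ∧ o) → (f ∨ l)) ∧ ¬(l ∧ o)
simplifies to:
¬l ∨ ¬o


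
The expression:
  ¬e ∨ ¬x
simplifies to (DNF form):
¬e ∨ ¬x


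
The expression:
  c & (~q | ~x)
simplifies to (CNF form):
c & (~q | ~x)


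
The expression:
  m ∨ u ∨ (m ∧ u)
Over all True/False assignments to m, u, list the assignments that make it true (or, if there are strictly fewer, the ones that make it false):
is false only for:
  m=False, u=False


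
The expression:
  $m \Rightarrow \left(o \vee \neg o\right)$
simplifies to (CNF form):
$\text{True}$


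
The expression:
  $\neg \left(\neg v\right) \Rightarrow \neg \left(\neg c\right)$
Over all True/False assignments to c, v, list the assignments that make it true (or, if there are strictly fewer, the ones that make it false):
is false only for:
  c=False, v=True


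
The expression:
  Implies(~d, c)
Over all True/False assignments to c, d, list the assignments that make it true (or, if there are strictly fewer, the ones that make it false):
is false only for:
  c=False, d=False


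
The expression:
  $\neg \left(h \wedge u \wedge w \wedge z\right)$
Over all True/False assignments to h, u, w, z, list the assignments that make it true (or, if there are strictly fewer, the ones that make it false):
is false only for:
  h=True, u=True, w=True, z=True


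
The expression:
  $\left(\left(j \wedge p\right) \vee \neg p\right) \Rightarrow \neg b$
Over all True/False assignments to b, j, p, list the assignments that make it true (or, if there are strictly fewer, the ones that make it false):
is false only for:
  b=True, j=False, p=False;
  b=True, j=True, p=False;
  b=True, j=True, p=True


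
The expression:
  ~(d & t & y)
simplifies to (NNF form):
~d | ~t | ~y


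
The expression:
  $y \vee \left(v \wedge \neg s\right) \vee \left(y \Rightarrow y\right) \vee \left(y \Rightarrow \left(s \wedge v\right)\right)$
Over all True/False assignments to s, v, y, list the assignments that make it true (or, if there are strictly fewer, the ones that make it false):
is always true.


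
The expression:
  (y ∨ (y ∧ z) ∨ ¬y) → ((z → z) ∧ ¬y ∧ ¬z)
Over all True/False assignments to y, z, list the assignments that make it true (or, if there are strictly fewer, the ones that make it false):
is true only for:
  y=False, z=False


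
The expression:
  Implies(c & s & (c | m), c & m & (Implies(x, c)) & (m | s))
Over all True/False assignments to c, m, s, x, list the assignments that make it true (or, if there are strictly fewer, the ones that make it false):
is false only for:
  c=True, m=False, s=True, x=False;
  c=True, m=False, s=True, x=True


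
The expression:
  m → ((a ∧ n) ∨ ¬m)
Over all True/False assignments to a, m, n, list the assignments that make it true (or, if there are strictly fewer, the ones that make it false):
is false only for:
  a=False, m=True, n=False;
  a=False, m=True, n=True;
  a=True, m=True, n=False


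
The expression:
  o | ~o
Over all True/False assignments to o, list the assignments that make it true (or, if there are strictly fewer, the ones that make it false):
is always true.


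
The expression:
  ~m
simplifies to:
~m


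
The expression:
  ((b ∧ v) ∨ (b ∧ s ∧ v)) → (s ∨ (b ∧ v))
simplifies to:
True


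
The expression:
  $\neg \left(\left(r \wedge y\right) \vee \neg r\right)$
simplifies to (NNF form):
$r \wedge \neg y$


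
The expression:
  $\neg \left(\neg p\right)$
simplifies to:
$p$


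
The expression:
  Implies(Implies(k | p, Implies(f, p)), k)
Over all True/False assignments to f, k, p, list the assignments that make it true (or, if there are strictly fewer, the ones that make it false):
is true only for:
  f=False, k=True, p=False;
  f=False, k=True, p=True;
  f=True, k=True, p=False;
  f=True, k=True, p=True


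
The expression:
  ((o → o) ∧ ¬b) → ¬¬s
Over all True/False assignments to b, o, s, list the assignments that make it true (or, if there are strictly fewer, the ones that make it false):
is false only for:
  b=False, o=False, s=False;
  b=False, o=True, s=False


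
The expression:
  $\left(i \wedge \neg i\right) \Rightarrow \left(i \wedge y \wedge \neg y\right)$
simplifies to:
$\text{True}$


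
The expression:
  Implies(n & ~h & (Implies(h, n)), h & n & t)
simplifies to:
h | ~n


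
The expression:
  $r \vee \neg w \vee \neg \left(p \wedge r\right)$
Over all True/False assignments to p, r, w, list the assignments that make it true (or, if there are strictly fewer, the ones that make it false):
is always true.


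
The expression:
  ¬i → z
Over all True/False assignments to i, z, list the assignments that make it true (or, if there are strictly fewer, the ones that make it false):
is false only for:
  i=False, z=False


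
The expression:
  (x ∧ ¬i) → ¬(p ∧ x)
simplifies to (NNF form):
i ∨ ¬p ∨ ¬x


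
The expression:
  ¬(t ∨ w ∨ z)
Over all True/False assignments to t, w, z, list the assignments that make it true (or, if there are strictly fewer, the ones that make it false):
is true only for:
  t=False, w=False, z=False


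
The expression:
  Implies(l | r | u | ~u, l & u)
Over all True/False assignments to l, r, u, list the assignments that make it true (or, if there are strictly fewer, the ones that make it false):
is true only for:
  l=True, r=False, u=True;
  l=True, r=True, u=True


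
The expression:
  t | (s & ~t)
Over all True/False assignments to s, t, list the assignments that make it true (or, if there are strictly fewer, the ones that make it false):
is false only for:
  s=False, t=False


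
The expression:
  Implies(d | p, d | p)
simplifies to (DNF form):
True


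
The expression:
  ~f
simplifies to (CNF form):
~f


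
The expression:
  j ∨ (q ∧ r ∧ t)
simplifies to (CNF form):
(j ∨ q) ∧ (j ∨ r) ∧ (j ∨ t)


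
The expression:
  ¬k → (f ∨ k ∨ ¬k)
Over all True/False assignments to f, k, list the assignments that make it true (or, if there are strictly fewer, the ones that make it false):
is always true.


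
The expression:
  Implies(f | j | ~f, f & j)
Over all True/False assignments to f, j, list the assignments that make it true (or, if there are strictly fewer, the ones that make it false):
is true only for:
  f=True, j=True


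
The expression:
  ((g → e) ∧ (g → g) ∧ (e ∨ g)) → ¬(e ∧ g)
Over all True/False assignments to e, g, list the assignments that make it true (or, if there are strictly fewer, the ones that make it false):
is false only for:
  e=True, g=True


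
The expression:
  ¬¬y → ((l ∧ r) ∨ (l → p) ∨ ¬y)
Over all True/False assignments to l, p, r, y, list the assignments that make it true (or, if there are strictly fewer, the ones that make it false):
is false only for:
  l=True, p=False, r=False, y=True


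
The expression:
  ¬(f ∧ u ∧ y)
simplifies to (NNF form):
¬f ∨ ¬u ∨ ¬y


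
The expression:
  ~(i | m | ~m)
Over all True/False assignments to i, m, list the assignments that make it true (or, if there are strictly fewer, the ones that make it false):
is never true.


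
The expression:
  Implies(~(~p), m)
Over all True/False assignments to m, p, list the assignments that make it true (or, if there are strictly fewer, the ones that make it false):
is false only for:
  m=False, p=True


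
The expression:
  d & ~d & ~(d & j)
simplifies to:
False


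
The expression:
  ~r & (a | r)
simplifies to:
a & ~r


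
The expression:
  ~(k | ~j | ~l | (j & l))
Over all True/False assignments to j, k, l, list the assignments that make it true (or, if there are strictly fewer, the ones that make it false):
is never true.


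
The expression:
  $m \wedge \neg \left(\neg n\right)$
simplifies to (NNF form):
$m \wedge n$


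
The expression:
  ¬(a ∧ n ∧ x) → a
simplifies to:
a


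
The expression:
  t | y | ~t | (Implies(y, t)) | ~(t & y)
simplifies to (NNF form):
True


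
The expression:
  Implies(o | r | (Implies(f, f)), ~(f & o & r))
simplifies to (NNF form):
~f | ~o | ~r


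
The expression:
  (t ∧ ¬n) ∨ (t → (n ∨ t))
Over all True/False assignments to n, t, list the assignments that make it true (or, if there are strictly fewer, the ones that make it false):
is always true.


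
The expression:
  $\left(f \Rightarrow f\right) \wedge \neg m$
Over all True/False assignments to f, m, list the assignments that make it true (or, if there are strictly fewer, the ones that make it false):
is true only for:
  f=False, m=False;
  f=True, m=False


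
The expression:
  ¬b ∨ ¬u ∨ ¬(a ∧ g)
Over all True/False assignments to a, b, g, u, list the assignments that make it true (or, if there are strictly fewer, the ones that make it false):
is false only for:
  a=True, b=True, g=True, u=True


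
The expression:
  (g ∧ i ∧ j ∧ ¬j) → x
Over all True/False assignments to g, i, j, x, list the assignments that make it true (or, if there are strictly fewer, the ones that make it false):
is always true.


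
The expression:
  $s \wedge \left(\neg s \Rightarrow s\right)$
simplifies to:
$s$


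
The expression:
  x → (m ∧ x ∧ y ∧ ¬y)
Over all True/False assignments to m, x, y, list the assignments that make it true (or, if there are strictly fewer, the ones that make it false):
is true only for:
  m=False, x=False, y=False;
  m=False, x=False, y=True;
  m=True, x=False, y=False;
  m=True, x=False, y=True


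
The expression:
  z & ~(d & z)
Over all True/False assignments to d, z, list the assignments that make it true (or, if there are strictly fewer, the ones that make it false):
is true only for:
  d=False, z=True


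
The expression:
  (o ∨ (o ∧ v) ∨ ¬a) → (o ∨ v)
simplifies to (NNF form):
a ∨ o ∨ v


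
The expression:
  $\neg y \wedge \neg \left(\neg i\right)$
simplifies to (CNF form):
$i \wedge \neg y$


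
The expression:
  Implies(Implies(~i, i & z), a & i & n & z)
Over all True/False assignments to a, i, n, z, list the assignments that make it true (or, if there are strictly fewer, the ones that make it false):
is false only for:
  a=False, i=True, n=False, z=False;
  a=False, i=True, n=False, z=True;
  a=False, i=True, n=True, z=False;
  a=False, i=True, n=True, z=True;
  a=True, i=True, n=False, z=False;
  a=True, i=True, n=False, z=True;
  a=True, i=True, n=True, z=False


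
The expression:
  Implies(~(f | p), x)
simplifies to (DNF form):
f | p | x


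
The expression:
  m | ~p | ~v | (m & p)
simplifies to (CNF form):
m | ~p | ~v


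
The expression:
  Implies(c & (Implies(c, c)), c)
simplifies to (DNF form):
True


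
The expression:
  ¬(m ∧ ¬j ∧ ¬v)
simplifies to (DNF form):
j ∨ v ∨ ¬m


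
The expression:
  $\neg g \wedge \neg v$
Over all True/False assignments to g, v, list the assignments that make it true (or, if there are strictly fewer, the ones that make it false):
is true only for:
  g=False, v=False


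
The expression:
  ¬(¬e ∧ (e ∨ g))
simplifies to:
e ∨ ¬g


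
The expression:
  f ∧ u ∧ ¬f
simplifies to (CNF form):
False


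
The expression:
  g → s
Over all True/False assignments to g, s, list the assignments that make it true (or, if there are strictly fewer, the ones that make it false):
is false only for:
  g=True, s=False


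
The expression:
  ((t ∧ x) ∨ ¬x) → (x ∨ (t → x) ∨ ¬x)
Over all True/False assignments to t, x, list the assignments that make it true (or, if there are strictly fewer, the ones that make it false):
is always true.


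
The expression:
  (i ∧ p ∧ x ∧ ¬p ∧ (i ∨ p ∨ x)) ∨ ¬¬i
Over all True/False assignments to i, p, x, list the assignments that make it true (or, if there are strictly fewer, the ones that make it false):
is true only for:
  i=True, p=False, x=False;
  i=True, p=False, x=True;
  i=True, p=True, x=False;
  i=True, p=True, x=True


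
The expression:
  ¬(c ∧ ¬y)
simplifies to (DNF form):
y ∨ ¬c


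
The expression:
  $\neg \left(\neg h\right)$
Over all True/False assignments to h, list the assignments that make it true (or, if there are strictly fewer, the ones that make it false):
is true only for:
  h=True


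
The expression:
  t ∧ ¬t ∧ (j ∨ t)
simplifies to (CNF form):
False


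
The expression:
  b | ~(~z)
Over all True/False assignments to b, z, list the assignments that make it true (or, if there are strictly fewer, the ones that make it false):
is false only for:
  b=False, z=False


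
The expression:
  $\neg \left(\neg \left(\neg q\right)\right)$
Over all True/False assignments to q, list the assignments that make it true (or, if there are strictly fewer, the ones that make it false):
is true only for:
  q=False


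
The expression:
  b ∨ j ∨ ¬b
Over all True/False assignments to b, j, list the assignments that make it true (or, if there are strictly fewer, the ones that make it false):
is always true.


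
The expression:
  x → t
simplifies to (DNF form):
t ∨ ¬x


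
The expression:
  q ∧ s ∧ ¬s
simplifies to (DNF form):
False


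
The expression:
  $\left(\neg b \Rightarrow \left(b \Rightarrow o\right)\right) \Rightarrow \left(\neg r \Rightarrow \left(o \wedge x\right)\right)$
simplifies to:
$r \vee \left(o \wedge x\right)$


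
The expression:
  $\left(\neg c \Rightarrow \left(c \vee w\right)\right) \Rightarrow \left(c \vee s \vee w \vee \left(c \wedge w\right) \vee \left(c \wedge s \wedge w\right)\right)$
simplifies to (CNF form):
$\text{True}$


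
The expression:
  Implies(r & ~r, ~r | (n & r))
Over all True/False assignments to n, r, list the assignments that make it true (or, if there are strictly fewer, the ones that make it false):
is always true.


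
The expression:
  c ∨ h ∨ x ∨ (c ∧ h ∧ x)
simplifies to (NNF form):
c ∨ h ∨ x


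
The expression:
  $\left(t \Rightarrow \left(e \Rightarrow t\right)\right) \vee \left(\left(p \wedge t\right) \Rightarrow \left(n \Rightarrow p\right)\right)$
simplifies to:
$\text{True}$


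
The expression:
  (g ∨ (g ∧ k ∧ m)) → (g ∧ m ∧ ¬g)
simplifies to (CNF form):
¬g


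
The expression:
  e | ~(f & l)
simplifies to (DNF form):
e | ~f | ~l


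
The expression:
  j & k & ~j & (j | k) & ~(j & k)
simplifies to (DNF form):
False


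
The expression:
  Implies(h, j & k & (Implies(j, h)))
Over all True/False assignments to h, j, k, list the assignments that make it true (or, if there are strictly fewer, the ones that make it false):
is false only for:
  h=True, j=False, k=False;
  h=True, j=False, k=True;
  h=True, j=True, k=False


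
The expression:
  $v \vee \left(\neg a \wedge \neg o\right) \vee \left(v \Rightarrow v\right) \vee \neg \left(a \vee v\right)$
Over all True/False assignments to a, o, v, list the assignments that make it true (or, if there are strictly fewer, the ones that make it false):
is always true.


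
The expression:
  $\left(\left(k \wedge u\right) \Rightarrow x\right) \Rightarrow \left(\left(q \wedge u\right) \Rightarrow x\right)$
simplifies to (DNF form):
$k \vee x \vee \neg q \vee \neg u$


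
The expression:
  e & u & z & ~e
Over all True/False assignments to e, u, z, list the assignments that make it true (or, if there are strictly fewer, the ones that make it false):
is never true.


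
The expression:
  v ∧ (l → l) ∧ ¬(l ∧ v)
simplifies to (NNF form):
v ∧ ¬l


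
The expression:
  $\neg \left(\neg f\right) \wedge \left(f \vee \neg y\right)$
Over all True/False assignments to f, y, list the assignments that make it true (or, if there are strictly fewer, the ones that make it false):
is true only for:
  f=True, y=False;
  f=True, y=True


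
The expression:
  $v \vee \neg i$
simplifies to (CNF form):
$v \vee \neg i$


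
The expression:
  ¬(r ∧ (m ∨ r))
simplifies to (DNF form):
¬r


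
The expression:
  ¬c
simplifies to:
¬c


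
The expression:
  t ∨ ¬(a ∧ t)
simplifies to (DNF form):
True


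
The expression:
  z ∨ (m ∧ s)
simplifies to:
z ∨ (m ∧ s)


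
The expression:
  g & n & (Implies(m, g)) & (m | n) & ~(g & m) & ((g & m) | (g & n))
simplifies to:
g & n & ~m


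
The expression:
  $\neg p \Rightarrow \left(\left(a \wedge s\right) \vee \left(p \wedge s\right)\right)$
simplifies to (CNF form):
$\left(a \vee p\right) \wedge \left(p \vee s\right)$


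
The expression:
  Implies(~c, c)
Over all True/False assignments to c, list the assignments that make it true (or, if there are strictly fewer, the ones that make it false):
is true only for:
  c=True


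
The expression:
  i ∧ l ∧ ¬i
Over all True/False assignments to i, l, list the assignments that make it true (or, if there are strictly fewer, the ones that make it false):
is never true.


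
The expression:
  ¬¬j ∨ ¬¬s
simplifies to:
j ∨ s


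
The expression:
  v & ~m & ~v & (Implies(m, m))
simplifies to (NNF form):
False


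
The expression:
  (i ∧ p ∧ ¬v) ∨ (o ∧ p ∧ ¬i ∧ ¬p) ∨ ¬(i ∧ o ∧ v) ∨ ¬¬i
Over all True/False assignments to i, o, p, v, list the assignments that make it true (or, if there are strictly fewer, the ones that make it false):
is always true.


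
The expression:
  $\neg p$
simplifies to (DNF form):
$\neg p$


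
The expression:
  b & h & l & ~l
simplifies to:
False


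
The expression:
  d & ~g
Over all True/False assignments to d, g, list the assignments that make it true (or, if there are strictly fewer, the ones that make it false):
is true only for:
  d=True, g=False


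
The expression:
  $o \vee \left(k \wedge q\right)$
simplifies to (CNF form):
$\left(k \vee o\right) \wedge \left(o \vee q\right)$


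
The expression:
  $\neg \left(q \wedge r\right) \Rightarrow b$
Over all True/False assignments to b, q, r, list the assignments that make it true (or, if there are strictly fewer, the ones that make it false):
is false only for:
  b=False, q=False, r=False;
  b=False, q=False, r=True;
  b=False, q=True, r=False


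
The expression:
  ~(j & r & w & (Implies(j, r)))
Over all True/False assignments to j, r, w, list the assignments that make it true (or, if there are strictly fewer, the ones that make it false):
is false only for:
  j=True, r=True, w=True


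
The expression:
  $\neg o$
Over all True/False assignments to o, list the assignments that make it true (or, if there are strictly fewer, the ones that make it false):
is true only for:
  o=False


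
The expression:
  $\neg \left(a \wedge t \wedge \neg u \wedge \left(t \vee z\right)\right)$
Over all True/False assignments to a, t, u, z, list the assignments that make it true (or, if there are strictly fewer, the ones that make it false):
is false only for:
  a=True, t=True, u=False, z=False;
  a=True, t=True, u=False, z=True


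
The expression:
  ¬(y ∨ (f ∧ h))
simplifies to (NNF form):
¬y ∧ (¬f ∨ ¬h)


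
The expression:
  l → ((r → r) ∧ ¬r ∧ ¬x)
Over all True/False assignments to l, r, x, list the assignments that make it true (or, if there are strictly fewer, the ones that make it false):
is false only for:
  l=True, r=False, x=True;
  l=True, r=True, x=False;
  l=True, r=True, x=True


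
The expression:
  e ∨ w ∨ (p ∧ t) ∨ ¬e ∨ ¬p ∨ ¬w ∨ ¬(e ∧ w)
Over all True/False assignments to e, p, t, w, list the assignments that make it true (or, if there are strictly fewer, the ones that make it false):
is always true.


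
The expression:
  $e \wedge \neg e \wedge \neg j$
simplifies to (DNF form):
$\text{False}$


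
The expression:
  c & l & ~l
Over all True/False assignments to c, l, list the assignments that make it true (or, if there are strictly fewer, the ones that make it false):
is never true.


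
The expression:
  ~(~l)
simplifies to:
l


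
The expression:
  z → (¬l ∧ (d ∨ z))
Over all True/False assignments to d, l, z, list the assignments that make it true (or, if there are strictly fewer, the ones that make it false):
is false only for:
  d=False, l=True, z=True;
  d=True, l=True, z=True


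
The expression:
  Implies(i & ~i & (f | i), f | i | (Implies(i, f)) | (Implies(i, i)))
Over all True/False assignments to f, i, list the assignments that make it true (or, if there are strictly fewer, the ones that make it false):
is always true.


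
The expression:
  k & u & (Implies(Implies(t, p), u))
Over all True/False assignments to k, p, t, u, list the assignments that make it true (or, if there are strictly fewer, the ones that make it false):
is true only for:
  k=True, p=False, t=False, u=True;
  k=True, p=False, t=True, u=True;
  k=True, p=True, t=False, u=True;
  k=True, p=True, t=True, u=True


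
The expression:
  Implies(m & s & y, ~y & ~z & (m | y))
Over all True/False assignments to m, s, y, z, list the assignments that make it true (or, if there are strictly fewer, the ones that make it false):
is false only for:
  m=True, s=True, y=True, z=False;
  m=True, s=True, y=True, z=True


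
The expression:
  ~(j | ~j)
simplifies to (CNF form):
False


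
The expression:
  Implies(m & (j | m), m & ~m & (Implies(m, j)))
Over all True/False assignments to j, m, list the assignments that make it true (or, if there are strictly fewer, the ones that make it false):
is true only for:
  j=False, m=False;
  j=True, m=False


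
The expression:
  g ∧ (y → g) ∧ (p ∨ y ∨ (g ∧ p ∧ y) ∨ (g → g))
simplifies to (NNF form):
g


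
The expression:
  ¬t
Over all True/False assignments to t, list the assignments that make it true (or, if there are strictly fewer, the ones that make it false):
is true only for:
  t=False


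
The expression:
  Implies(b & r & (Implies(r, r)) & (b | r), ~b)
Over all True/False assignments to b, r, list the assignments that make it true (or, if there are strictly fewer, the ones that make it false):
is false only for:
  b=True, r=True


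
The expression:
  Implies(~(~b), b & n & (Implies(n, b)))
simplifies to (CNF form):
n | ~b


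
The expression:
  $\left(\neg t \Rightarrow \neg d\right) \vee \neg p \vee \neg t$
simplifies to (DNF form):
$\text{True}$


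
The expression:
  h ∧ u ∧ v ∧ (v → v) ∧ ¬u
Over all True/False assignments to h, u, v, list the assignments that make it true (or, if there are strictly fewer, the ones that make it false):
is never true.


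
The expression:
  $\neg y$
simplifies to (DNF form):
$\neg y$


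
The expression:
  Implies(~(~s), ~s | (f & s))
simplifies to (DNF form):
f | ~s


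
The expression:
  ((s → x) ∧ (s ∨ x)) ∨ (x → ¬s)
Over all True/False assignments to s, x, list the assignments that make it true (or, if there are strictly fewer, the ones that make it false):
is always true.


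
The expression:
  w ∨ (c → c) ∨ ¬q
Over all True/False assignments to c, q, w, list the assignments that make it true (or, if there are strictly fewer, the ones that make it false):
is always true.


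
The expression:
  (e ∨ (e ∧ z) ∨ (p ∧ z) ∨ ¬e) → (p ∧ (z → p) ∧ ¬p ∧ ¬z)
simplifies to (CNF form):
False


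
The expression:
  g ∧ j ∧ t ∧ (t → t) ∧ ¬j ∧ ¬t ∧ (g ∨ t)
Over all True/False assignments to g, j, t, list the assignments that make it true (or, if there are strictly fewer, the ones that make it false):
is never true.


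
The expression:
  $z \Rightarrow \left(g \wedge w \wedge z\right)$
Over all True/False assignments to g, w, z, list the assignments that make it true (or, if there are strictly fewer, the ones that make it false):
is false only for:
  g=False, w=False, z=True;
  g=False, w=True, z=True;
  g=True, w=False, z=True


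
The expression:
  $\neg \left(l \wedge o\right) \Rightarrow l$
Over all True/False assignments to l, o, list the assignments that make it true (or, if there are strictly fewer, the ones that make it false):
is true only for:
  l=True, o=False;
  l=True, o=True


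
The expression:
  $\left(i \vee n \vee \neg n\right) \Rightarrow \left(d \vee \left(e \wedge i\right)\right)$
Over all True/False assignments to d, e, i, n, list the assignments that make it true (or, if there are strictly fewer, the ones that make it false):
is false only for:
  d=False, e=False, i=False, n=False;
  d=False, e=False, i=False, n=True;
  d=False, e=False, i=True, n=False;
  d=False, e=False, i=True, n=True;
  d=False, e=True, i=False, n=False;
  d=False, e=True, i=False, n=True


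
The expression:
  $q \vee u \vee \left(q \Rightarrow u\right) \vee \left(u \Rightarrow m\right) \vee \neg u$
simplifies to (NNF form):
$\text{True}$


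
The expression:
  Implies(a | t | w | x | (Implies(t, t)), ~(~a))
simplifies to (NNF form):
a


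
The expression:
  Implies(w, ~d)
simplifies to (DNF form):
~d | ~w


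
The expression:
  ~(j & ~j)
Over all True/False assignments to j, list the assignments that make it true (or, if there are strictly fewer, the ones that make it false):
is always true.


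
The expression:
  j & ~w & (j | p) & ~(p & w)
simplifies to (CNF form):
j & ~w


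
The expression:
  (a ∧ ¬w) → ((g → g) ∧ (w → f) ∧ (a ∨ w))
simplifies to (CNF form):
True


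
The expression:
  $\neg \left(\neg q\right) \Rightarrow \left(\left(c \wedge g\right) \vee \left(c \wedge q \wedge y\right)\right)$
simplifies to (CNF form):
$\left(c \vee \neg q\right) \wedge \left(g \vee y \vee \neg q\right)$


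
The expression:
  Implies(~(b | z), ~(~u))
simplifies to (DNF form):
b | u | z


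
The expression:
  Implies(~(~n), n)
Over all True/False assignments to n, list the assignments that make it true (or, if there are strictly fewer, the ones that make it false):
is always true.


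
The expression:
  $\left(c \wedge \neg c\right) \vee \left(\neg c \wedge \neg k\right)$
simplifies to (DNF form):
$\neg c \wedge \neg k$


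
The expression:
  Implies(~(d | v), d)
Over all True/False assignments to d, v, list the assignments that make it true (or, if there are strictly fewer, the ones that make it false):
is false only for:
  d=False, v=False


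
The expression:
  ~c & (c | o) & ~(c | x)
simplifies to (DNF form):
o & ~c & ~x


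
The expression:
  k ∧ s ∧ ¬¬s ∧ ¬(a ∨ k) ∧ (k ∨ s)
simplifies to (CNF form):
False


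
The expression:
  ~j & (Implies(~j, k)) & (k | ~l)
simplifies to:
k & ~j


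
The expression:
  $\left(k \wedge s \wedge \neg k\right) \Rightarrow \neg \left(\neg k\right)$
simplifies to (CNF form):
$\text{True}$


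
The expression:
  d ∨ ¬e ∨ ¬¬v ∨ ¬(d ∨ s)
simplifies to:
d ∨ v ∨ ¬e ∨ ¬s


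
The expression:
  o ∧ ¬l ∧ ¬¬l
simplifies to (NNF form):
False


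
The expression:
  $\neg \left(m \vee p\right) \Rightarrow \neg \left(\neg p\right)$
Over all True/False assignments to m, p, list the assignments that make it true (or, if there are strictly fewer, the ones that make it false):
is false only for:
  m=False, p=False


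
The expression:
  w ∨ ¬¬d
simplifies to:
d ∨ w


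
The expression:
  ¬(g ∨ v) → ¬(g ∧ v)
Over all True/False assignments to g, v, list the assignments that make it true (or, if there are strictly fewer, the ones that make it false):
is always true.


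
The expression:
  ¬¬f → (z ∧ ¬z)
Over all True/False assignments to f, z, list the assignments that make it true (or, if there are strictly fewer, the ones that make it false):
is true only for:
  f=False, z=False;
  f=False, z=True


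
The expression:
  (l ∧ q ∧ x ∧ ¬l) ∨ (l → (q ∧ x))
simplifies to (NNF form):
(q ∧ x) ∨ ¬l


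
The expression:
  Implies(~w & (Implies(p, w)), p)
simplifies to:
p | w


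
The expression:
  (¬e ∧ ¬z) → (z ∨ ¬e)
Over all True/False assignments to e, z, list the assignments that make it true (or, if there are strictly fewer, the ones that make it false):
is always true.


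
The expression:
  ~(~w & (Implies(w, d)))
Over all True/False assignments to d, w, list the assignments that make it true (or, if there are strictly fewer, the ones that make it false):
is true only for:
  d=False, w=True;
  d=True, w=True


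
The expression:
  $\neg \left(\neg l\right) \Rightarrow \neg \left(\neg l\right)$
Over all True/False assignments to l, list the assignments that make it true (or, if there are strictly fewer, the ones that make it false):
is always true.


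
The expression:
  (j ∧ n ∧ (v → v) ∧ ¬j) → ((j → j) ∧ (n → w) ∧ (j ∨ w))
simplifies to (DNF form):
True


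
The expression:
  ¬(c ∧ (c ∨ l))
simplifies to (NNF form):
¬c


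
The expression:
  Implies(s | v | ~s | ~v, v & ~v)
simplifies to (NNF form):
False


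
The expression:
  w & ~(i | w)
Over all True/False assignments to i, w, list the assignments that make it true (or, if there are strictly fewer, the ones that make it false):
is never true.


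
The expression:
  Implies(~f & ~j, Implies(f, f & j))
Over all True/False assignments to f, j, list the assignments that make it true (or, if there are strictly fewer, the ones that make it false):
is always true.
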